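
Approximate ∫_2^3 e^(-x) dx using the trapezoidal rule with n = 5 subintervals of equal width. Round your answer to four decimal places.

Δx = (3 − 2)/5 = 0.2.
f(2) ≈ 0.1353, f(2.2) ≈ 0.1108, f(2.4) ≈ 0.0907, f(2.6) ≈ 0.0743, f(2.8) ≈ 0.0608, f(3) ≈ 0.0498.
T_5 = (Δx/2)·[f(x_0) + 2f(x_1) + ... + 2f(x_{4}) + f(x_5)].
Sum ≈ 0.0858.

0.0858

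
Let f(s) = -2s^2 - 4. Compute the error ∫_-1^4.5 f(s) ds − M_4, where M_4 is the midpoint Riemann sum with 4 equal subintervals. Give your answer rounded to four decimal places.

Exact integral: ∫_-1^4.5 f(s) ds ≈ -83.416667.
M_4 = -81.68359375.
Error ≈ -83.416667 − (-81.68359375) ≈ -1.7331.

-1.7331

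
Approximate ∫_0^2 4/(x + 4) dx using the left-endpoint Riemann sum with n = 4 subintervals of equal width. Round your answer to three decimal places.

1.708

Δx = (2 − 0)/4 = 0.5.
Left endpoints: 0, 0.5, 1, 1.5.
f(0) = 1, f(0.5) = 8/9, f(1) = 0.8, f(1.5) = 8/11.
Sum = Δx · [f(0) + f(0.5) + f(1) + f(1.5)].
Sum ≈ 1.708.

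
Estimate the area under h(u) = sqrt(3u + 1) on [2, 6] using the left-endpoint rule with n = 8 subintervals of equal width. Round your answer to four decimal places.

13.8557

Δu = (6 − 2)/8 = 0.5.
Left endpoints: 2, 2.5, 3, 3.5, 4, 4.5, 5, 5.5.
h(2) ≈ 2.6458, h(2.5) ≈ 2.9155, h(3) ≈ 3.1623, h(3.5) ≈ 3.3912, h(4) ≈ 3.6056, h(4.5) ≈ 3.8079, h(5) ≈ 4.0000, h(5.5) ≈ 4.1833.
Sum = Δu · [h(2) + h(2.5) + h(3) + ...].
Sum ≈ 13.8557.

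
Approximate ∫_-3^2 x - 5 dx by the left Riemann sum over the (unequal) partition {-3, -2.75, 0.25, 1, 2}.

-32.8125

Subinterval widths: 0.25, 3, 0.75, 1.
Left endpoints: -3, -2.75, 0.25, 1.
f(-3) = -8, f(-2.75) = -7.75, f(0.25) = -4.75, f(1) = -4.
Sum = Σ Δx_i · f(x_i).
Sum = -32.8125.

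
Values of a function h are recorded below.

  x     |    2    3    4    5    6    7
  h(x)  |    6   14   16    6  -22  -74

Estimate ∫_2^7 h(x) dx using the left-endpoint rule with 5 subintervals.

Δx = 1.
Sum = 1·[6 + 14 + 16 + 6 + (-22)] = 20.

20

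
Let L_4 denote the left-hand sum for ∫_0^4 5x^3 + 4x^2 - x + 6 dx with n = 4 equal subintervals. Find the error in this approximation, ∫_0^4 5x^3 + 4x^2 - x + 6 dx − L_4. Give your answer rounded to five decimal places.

Exact integral: ∫_0^4 f(x) dx ≈ 421.3333333.
L_4 = 254.
Error ≈ 421.3333333 − 254 ≈ 167.33333.

167.33333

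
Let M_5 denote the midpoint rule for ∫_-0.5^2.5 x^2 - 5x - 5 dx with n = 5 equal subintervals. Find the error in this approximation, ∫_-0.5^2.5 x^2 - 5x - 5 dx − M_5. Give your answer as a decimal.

0.09

Exact integral: ∫_-0.5^2.5 f(x) dx = -24.75.
M_5 = -24.84.
Error = -24.75 − (-24.84) = 0.09.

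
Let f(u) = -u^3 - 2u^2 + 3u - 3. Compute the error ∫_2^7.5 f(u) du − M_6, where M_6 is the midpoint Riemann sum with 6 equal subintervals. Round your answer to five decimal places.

-6.25832

Exact integral: ∫_2^7.5 f(u) du ≈ -1001.0572917.
M_6 ≈ -994.7989728.
Error ≈ -1001.0572917 − (-994.7989728) ≈ -6.25832.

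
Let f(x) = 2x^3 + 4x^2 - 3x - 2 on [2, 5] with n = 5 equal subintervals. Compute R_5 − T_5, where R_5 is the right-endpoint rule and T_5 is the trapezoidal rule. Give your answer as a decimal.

92.7

R_5 = 520.2.
T_5 = 427.5.
R_5 − T_5 = 92.7.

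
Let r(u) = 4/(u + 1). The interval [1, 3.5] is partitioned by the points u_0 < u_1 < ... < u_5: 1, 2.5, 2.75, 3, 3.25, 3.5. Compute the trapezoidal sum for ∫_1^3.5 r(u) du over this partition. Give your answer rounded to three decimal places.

3.363

Subinterval widths: 1.5, 0.25, 0.25, 0.25, 0.25.
r(1) = 2, r(2.5) = 8/7, r(2.75) = 16/15, r(3) = 1, r(3.25) = 16/17, r(3.5) = 8/9.
On each subinterval the trapezoid contributes (Δu_i/2)·[r(u_{i-1}) + r(u_i)].
Sum ≈ 3.363.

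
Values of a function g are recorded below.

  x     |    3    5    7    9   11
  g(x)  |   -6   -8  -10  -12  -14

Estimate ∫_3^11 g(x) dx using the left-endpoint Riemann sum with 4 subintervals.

-72

Δx = 2.
Sum = 2·[(-6) + (-8) + (-10) + (-12)] = -72.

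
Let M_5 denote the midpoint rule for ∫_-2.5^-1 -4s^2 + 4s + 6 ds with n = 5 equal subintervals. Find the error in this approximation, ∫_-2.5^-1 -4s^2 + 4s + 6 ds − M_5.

-0.045

Exact integral: ∫_-2.5^-1 f(s) ds = -21.
M_5 = -20.955.
Error = -21 − (-20.955) = -0.045.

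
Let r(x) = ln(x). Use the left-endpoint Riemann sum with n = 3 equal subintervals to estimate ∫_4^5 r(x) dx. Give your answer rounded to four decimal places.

1.4644

Δx = (5 − 4)/3 = 1/3.
Left endpoints: 4, 13/3, 14/3.
r(4) ≈ 1.3863, r(13/3) ≈ 1.4663, r(14/3) ≈ 1.5404.
Sum = Δx · [r(4) + r(13/3) + r(14/3)].
Sum ≈ 1.4644.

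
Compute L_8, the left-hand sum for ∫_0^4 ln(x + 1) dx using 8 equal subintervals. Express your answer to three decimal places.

Δx = (4 − 0)/8 = 0.5.
Left endpoints: 0, 0.5, 1, 1.5, 2, 2.5, 3, 3.5.
f(0) ≈ 0.000, f(0.5) ≈ 0.405, f(1) ≈ 0.693, f(1.5) ≈ 0.916, f(2) ≈ 1.099, f(2.5) ≈ 1.253, f(3) ≈ 1.386, f(3.5) ≈ 1.504.
Sum = Δx · [f(0) + f(0.5) + f(1) + ...].
Sum ≈ 3.628.

3.628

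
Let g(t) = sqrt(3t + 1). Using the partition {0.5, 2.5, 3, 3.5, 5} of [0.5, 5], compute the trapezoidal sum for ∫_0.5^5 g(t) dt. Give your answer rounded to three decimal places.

13.198

Subinterval widths: 2, 0.5, 0.5, 1.5.
g(0.5) ≈ 1.581, g(2.5) ≈ 2.915, g(3) ≈ 3.162, g(3.5) ≈ 3.391, g(5) ≈ 4.000.
On each subinterval the trapezoid contributes (Δt_i/2)·[g(t_{i-1}) + g(t_i)].
Sum ≈ 13.198.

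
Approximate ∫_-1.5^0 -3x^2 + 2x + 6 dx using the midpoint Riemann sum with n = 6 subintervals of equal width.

Δx = (0 − (-1.5))/6 = 0.25.
Midpoints: -1.375, -1.125, -0.875, -0.625, -0.375, -0.125.
f(-1.375) = -2.421875, f(-1.125) = -0.046875, f(-0.875) = 1.953125, f(-0.625) = 3.578125, f(-0.375) = 4.828125, f(-0.125) = 5.703125.
Sum = Δx · [f(-1.375) + f(-1.125) + f(-0.875) + ...].
Sum = 3.3984375.

3.3984375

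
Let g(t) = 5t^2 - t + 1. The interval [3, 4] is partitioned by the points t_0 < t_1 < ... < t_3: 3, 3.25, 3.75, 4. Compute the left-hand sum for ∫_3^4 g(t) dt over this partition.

52.921875

Subinterval widths: 0.25, 0.5, 0.25.
Left endpoints: 3, 3.25, 3.75.
g(3) = 43, g(3.25) = 50.5625, g(3.75) = 67.5625.
Sum = Σ Δt_i · g(t_i).
Sum = 52.921875.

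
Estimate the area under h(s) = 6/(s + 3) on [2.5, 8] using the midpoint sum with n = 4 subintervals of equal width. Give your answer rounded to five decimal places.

Δs = (8 − 2.5)/4 = 1.375.
Midpoints: 3.1875, 4.5625, 5.9375, 7.3125.
h(3.1875) = 32/33, h(4.5625) = 96/121, h(5.9375) = 96/143, h(7.3125) = 32/55.
Sum = Δs · [h(3.1875) + h(4.5625) + h(5.9375) + h(7.3125)].
Sum ≈ 4.14732.

4.14732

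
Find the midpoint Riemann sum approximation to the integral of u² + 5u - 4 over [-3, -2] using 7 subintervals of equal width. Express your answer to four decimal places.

Δu = (-2 − (-3))/7 = 1/7.
Midpoints: -41/14, -39/14, -37/14, -2.5, -33/14, -31/14, -29/14.
f(-41/14) = -1973/196, f(-39/14) = -1993/196, f(-37/14) = -2005/196, f(-2.5) = -10.25, f(-33/14) = -2005/196, f(-31/14) = -1993/196, f(-29/14) = -1973/196.
Sum = Δu · [f(-41/14) + f(-39/14) + f(-37/14) + ...].
Sum ≈ -10.1684.

-10.1684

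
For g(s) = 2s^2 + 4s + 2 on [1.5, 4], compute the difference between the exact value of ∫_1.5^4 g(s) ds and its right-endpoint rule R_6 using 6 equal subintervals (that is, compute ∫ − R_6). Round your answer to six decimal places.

Exact integral: ∫_1.5^4 g(s) ds ≈ 72.91666667.
R_6 ≈ 80.87384259.
Error ≈ 72.91666667 − 80.87384259 ≈ -7.957176.

-7.957176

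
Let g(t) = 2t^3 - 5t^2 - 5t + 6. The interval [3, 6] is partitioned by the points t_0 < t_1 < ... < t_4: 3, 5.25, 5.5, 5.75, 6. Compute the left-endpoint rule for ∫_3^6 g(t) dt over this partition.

120.875

Subinterval widths: 2.25, 0.25, 0.25, 0.25.
Left endpoints: 3, 5.25, 5.5, 5.75.
g(3) = 0, g(5.25) = 131.34375, g(5.5) = 160, g(5.75) = 192.15625.
Sum = Σ Δt_i · g(t_i).
Sum = 120.875.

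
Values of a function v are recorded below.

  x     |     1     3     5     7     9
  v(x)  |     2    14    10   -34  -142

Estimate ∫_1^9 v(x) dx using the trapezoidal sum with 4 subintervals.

-160

Δx = 2.
T_4 = (2/2)·[2 + 2·14 + 2·10 + 2·(-34) + (-142)] = -160.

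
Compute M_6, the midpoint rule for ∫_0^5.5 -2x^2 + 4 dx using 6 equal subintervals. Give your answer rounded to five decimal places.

Δx = (5.5 − 0)/6 = 11/12.
Midpoints: 11/24, 1.375, 55/24, 77/24, 4.125, 121/24.
f(11/24) = 1031/288, f(1.375) = 0.21875, f(55/24) = -1873/288, f(77/24) = -4777/288, f(4.125) = -30.03125, f(121/24) = -13489/288.
Sum = Δx · [f(11/24) + f(1.375) + f(55/24) + ...].
Sum ≈ -88.14641.

-88.14641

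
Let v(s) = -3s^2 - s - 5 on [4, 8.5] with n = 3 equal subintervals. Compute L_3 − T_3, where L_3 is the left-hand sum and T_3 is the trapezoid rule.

129.9375

L_3 = -475.875.
T_3 = -605.8125.
L_3 − T_3 = 129.9375.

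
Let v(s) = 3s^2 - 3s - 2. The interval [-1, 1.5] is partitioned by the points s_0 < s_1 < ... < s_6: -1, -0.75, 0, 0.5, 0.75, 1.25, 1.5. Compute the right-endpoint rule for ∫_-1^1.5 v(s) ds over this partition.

Subinterval widths: 0.25, 0.75, 0.5, 0.25, 0.5, 0.25.
Right endpoints: -0.75, 0, 0.5, 0.75, 1.25, 1.5.
v(-0.75) = 1.9375, v(0) = -2, v(0.5) = -2.75, v(0.75) = -2.5625, v(1.25) = -1.0625, v(1.5) = 0.25.
Sum = Σ Δs_i · v(s_i).
Sum = -3.5.

-3.5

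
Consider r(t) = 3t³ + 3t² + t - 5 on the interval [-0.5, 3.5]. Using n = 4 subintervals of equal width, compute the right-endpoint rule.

Δt = (3.5 − (-0.5))/4 = 1.
Right endpoints: 0.5, 1.5, 2.5, 3.5.
r(0.5) = -3.375, r(1.5) = 13.375, r(2.5) = 63.125, r(3.5) = 163.875.
Sum = Δt · [r(0.5) + r(1.5) + r(2.5) + r(3.5)].
Sum = 237.

237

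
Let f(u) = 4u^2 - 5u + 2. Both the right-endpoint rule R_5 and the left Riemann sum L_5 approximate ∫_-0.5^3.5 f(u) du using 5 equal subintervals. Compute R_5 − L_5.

R_5 = 48.24.
L_5 = 25.84.
R_5 − L_5 = 22.4.

22.4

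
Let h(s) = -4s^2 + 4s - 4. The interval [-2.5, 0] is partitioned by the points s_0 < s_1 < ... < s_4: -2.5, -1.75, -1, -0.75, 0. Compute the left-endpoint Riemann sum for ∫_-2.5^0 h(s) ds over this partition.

Subinterval widths: 0.75, 0.75, 0.25, 0.75.
Left endpoints: -2.5, -1.75, -1, -0.75.
h(-2.5) = -39, h(-1.75) = -23.25, h(-1) = -12, h(-0.75) = -9.25.
Sum = Σ Δs_i · h(s_i).
Sum = -56.625.

-56.625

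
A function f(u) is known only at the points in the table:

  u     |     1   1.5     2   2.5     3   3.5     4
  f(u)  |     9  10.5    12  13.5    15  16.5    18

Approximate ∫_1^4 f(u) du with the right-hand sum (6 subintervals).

Δu = 0.5.
Sum = 0.5·[10.5 + 12 + 13.5 + 15 + 16.5 + 18] = 42.75.

42.75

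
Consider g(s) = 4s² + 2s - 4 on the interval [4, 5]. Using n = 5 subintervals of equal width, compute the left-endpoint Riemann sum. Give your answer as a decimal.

Δs = (5 − 4)/5 = 0.2.
Left endpoints: 4, 4.2, 4.4, 4.6, 4.8.
g(4) = 68, g(4.2) = 74.96, g(4.4) = 82.24, g(4.6) = 89.84, g(4.8) = 97.76.
Sum = Δs · [g(4) + g(4.2) + g(4.4) + g(4.6) + g(4.8)].
Sum = 82.56.

82.56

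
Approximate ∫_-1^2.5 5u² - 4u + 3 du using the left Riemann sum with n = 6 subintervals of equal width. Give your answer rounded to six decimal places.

Δu = (2.5 − (-1))/6 = 7/12.
Left endpoints: -1, -5/12, 1/6, 0.75, 4/3, 23/12.
f(-1) = 12, f(-5/12) = 797/144, f(1/6) = 89/36, f(0.75) = 2.8125, f(4/3) = 59/9, f(23/12) = 1973/144.
Sum = Δu · [f(-1) + f(-5/12) + f(1/6) + ...].
Sum ≈ 25.127894.

25.127894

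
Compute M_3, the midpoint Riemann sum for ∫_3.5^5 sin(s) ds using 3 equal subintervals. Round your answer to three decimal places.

-1.233

Δs = (5 − 3.5)/3 = 0.5.
Midpoints: 3.75, 4.25, 4.75.
f(3.75) ≈ -0.572, f(4.25) ≈ -0.895, f(4.75) ≈ -0.999.
Sum = Δs · [f(3.75) + f(4.25) + f(4.75)].
Sum ≈ -1.233.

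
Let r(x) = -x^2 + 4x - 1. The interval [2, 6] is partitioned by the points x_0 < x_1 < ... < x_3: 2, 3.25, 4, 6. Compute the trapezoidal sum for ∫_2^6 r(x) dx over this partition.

-11.0625

Subinterval widths: 1.25, 0.75, 2.
r(2) = 3, r(3.25) = 1.4375, r(4) = -1, r(6) = -13.
On each subinterval the trapezoid contributes (Δx_i/2)·[r(x_{i-1}) + r(x_i)].
Sum = -11.0625.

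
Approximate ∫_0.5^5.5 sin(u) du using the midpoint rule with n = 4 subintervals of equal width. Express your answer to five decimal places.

0.18043

Δu = (5.5 − 0.5)/4 = 1.25.
Midpoints: 1.125, 2.375, 3.625, 4.875.
f(1.125) ≈ 0.90227, f(2.375) ≈ 0.69369, f(3.625) ≈ -0.46480, f(4.875) ≈ -0.98681.
Sum = Δu · [f(1.125) + f(2.375) + f(3.625) + f(4.875)].
Sum ≈ 0.18043.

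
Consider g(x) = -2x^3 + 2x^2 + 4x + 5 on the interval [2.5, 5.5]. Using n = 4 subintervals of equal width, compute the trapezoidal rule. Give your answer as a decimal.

-280.6875

Δx = (5.5 − 2.5)/4 = 0.75.
g(2.5) = -3.75, g(3.25) = -29.53125, g(4) = -75, g(4.75) = -145.21875, g(5.5) = -245.25.
T_4 = (Δx/2)·[g(x_0) + 2g(x_1) + 2g(x_2) + 2g(x_3) + g(x_4)].
Sum = -280.6875.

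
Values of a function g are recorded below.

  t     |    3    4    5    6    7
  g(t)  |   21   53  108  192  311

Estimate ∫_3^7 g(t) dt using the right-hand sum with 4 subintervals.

Δt = 1.
Sum = 1·[53 + 108 + 192 + 311] = 664.

664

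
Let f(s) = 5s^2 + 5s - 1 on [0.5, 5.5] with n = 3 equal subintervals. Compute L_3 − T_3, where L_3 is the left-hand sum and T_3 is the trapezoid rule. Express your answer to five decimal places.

L_3 ≈ 212.8240741.
T_3 ≈ 358.6574074.
L_3 − T_3 ≈ -145.83333.

-145.83333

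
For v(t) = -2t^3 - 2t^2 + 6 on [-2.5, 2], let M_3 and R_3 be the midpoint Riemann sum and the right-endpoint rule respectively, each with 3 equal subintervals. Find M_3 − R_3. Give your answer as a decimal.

M_3 = 23.203125.
R_3 = -10.125.
M_3 − R_3 = 33.328125.

33.328125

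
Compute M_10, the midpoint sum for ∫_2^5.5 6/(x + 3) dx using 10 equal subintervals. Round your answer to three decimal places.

Δx = (5.5 − 2)/10 = 0.35.
Midpoints: 2.175, 2.525, 2.875, 3.225, 3.575, 3.925, 4.275, 4.625, 4.975, 5.325.
f(2.175) = 80/69, f(2.525) = 240/221, f(2.875) = 48/47, f(3.225) = 80/83, f(3.575) = 240/263, f(3.925) = 240/277, f(4.275) = 80/97, f(4.625) = 48/61, f(4.975) = 240/319, f(5.325) = 80/111.
Sum = Δx · [f(2.175) + f(2.525) + f(2.875) + ...].
Sum ≈ 3.183.

3.183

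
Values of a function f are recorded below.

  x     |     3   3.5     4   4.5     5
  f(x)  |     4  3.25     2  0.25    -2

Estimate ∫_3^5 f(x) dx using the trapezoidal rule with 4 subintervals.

Δx = 0.5.
T_4 = (0.5/2)·[4 + 2·3.25 + 2·2 + 2·0.25 + (-2)] = 3.25.

3.25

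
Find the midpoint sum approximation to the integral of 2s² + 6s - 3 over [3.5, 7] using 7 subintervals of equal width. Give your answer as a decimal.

Δs = (7 − 3.5)/7 = 0.5.
Midpoints: 3.75, 4.25, 4.75, 5.25, 5.75, 6.25, 6.75.
f(3.75) = 47.625, f(4.25) = 58.625, f(4.75) = 70.625, f(5.25) = 83.625, f(5.75) = 97.625, f(6.25) = 112.625, f(6.75) = 128.625.
Sum = Δs · [f(3.75) + f(4.25) + f(4.75) + ...].
Sum = 299.6875.

299.6875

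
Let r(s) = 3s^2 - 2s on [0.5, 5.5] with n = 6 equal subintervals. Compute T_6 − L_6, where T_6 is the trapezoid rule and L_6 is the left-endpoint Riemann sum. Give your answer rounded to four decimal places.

T_6 ≈ 137.986111.
L_6 ≈ 104.652778.
T_6 − L_6 ≈ 33.3333.

33.3333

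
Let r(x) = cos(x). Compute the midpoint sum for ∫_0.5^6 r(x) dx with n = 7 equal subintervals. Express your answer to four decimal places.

Δx = (6 − 0.5)/7 = 11/14.
Midpoints: 25/28, 47/28, 69/28, 3.25, 113/28, 135/28, 157/28.
r(25/28) ≈ 0.6272, r(47/28) ≈ -0.1076, r(69/28) ≈ -0.7793, r(3.25) ≈ -0.9941, r(113/28) ≈ -0.6262, r(135/28) ≈ 0.1088, r(157/28) ≈ 0.7801.
Sum = Δx · [r(25/28) + r(47/28) + r(69/28) + ...].
Sum ≈ -0.7787.

-0.7787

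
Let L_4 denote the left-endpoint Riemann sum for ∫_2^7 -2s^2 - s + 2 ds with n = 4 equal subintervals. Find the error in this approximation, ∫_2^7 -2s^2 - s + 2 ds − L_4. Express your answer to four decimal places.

-56.7708

Exact integral: ∫_2^7 f(s) ds ≈ -235.833333.
L_4 = -179.0625.
Error ≈ -235.833333 − (-179.0625) ≈ -56.7708.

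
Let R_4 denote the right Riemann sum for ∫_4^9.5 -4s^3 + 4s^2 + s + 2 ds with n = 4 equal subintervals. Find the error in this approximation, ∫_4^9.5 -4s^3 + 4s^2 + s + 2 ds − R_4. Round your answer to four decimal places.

2107.2591

Exact integral: ∫_4^9.5 f(s) ds ≈ -6783.104167.
R_4 = -8890.36328125.
Error ≈ -6783.104167 − (-8890.36328125) ≈ 2107.2591.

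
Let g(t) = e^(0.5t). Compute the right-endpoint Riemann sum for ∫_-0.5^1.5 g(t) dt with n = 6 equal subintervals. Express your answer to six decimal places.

Δt = (1.5 − (-0.5))/6 = 1/3.
Right endpoints: -1/6, 1/6, 0.5, 5/6, 7/6, 1.5.
g(-1/6) ≈ 0.920044, g(1/6) ≈ 1.086904, g(0.5) ≈ 1.284025, g(5/6) ≈ 1.516897, g(7/6) ≈ 1.792002, g(1.5) ≈ 2.117000.
Sum = Δt · [g(-1/6) + g(1/6) + g(0.5) + ...].
Sum ≈ 2.905624.

2.905624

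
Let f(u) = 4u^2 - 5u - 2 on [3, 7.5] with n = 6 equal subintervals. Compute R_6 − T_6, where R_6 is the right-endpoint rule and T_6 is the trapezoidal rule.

R_6 = 463.5.
T_6 = 401.0625.
R_6 − T_6 = 62.4375.

62.4375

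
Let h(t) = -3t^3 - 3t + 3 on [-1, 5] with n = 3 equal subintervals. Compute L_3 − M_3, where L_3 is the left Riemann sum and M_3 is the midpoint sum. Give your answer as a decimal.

L_3 = -162.
M_3 = -450.
L_3 − M_3 = 288.

288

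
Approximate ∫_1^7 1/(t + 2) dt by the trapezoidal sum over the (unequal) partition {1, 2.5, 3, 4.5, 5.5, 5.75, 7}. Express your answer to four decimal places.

Subinterval widths: 1.5, 0.5, 1.5, 1, 0.25, 1.25.
f(1) = 1/3, f(2.5) = 2/9, f(3) = 0.2, f(4.5) = 2/13, f(5.5) = 2/15, f(5.75) = 4/31, f(7) = 1/9.
On each subinterval the trapezoid contributes (Δt_i/2)·[f(t_{i-1}) + f(t_i)].
Sum ≈ 1.1141.

1.1141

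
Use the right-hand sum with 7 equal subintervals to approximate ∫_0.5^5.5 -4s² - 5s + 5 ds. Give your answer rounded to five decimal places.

Δs = (5.5 − 0.5)/7 = 5/7.
Right endpoints: 17/14, 27/14, 37/14, 47/14, 57/14, 67/14, 5.5.
f(17/14) = -683/98, f(27/14) = -1913/98, f(37/14) = -3543/98, f(47/14) = -5573/98, f(57/14) = -8003/98, f(67/14) = -10833/98, f(5.5) = -143.5.
Sum = Δs · [f(17/14) + f(27/14) + f(37/14) + ...].
Sum ≈ -325.15306.

-325.15306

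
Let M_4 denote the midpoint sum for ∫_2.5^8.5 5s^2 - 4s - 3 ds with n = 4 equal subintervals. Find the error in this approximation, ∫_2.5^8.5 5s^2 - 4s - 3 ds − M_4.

5.625

Exact integral: ∫_2.5^8.5 f(s) ds = 847.5.
M_4 = 841.875.
Error = 847.5 − 841.875 = 5.625.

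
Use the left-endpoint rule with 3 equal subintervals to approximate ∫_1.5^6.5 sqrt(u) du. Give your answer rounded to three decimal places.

8.671

Δu = (6.5 − 1.5)/3 = 5/3.
Left endpoints: 1.5, 19/6, 29/6.
f(1.5) ≈ 1.225, f(19/6) ≈ 1.780, f(29/6) ≈ 2.198.
Sum = Δu · [f(1.5) + f(19/6) + f(29/6)].
Sum ≈ 8.671.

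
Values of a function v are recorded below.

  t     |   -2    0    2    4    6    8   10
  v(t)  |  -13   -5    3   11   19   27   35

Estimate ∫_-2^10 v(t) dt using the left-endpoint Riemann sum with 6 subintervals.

84

Δt = 2.
Sum = 2·[(-13) + (-5) + 3 + 11 + 19 + 27] = 84.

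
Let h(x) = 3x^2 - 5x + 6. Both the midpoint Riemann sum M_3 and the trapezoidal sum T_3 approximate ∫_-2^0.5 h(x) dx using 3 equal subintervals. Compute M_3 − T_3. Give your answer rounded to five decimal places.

M_3 ≈ 32.0659722.
T_3 ≈ 33.3680556.
M_3 − T_3 ≈ -1.30208.

-1.30208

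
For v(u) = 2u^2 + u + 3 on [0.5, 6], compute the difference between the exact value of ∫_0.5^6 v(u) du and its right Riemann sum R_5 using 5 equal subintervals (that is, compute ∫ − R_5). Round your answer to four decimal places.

-44.5683

Exact integral: ∫_0.5^6 v(u) du ≈ 178.291667.
R_5 = 222.86.
Error ≈ 178.291667 − 222.86 ≈ -44.5683.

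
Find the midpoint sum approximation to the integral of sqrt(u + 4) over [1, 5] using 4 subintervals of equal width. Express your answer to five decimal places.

Δu = (5 − 1)/4 = 1.
Midpoints: 1.5, 2.5, 3.5, 4.5.
f(1.5) ≈ 2.34521, f(2.5) ≈ 2.54951, f(3.5) ≈ 2.73861, f(4.5) ≈ 2.91548.
Sum = Δu · [f(1.5) + f(2.5) + f(3.5) + f(4.5)].
Sum ≈ 10.54881.

10.54881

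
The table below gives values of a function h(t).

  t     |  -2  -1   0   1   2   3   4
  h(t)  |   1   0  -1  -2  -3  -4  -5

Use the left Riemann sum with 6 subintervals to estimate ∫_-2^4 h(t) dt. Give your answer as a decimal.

-9

Δt = 1.
Sum = 1·[1 + 0 + (-1) + (-2) + (-3) + (-4)] = -9.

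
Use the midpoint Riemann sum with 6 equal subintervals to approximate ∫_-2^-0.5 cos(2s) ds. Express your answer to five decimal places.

-0.80752

Δs = (-0.5 − (-2))/6 = 0.25.
Midpoints: -1.875, -1.625, -1.375, -1.125, -0.875, -0.625.
f(-1.875) ≈ -0.82056, f(-1.625) ≈ -0.99413, f(-1.375) ≈ -0.92430, f(-1.125) ≈ -0.62817, f(-0.875) ≈ -0.17825, f(-0.625) ≈ 0.31532.
Sum = Δs · [f(-1.875) + f(-1.625) + f(-1.375) + ...].
Sum ≈ -0.80752.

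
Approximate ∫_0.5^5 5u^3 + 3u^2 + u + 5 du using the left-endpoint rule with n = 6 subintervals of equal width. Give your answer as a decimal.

Δu = (5 − 0.5)/6 = 0.75.
Left endpoints: 0.5, 1.25, 2, 2.75, 3.5, 4.25.
f(0.5) = 6.875, f(1.25) = 20.703125, f(2) = 59, f(2.75) = 134.421875, f(3.5) = 259.625, f(4.25) = 447.265625.
Sum = Δu · [f(0.5) + f(1.25) + f(2) + ...].
Sum = 695.91796875.

695.91796875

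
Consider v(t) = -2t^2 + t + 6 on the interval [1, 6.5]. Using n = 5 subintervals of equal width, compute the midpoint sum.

Δt = (6.5 − 1)/5 = 1.1.
Midpoints: 1.55, 2.65, 3.75, 4.85, 5.95.
v(1.55) = 2.745, v(2.65) = -5.395, v(3.75) = -18.375, v(4.85) = -36.195, v(5.95) = -58.855.
Sum = Δt · [v(1.55) + v(2.65) + v(3.75) + v(4.85) + v(5.95)].
Sum = -127.6825.

-127.6825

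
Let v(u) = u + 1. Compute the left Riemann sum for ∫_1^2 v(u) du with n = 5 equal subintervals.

Δu = (2 − 1)/5 = 0.2.
Left endpoints: 1, 1.2, 1.4, 1.6, 1.8.
v(1) = 2, v(1.2) = 2.2, v(1.4) = 2.4, v(1.6) = 2.6, v(1.8) = 2.8.
Sum = Δu · [v(1) + v(1.2) + v(1.4) + v(1.6) + v(1.8)].
Sum = 2.4.

2.4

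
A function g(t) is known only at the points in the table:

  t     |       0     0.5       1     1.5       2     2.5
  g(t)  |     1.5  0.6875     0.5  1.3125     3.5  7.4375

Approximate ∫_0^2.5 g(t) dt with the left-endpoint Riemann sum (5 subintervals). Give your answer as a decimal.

3.75

Δt = 0.5.
Sum = 0.5·[1.5 + 0.6875 + 0.5 + 1.3125 + 3.5] = 3.75.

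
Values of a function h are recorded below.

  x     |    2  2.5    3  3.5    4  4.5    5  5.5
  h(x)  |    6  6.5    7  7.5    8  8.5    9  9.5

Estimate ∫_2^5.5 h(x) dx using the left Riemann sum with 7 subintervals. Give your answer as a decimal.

26.25

Δx = 0.5.
Sum = 0.5·[6 + 6.5 + 7 + 7.5 + 8 + 8.5 + 9] = 26.25.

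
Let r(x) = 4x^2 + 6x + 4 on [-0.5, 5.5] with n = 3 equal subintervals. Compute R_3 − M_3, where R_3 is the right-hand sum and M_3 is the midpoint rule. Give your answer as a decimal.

R_3 = 508.
M_3 = 328.
R_3 − M_3 = 180.

180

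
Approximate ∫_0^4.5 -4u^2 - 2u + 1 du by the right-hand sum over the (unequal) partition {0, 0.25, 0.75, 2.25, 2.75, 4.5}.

Subinterval widths: 0.25, 0.5, 1.5, 0.5, 1.75.
Right endpoints: 0.25, 0.75, 2.25, 2.75, 4.5.
f(0.25) = 0.25, f(0.75) = -2.75, f(2.25) = -23.75, f(2.75) = -34.75, f(4.5) = -89.
Sum = Σ Δu_i · f(u_i).
Sum = -210.0625.

-210.0625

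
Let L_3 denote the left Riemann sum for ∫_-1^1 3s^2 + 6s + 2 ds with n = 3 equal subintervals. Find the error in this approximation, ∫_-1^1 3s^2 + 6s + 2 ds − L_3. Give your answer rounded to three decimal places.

3.556

Exact integral: ∫_-1^1 f(s) ds = 6.
L_3 ≈ 2.44444.
Error ≈ 6 − 2.44444 ≈ 3.556.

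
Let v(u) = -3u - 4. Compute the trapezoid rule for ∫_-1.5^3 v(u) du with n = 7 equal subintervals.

Δu = (3 − (-1.5))/7 = 9/14.
v(-1.5) = 0.5, v(-6/7) = -10/7, v(-3/14) = -47/14, v(3/7) = -37/7, v(15/14) = -101/14, v(12/7) = -64/7, v(33/14) = -155/14, v(3) = -13.
T_7 = (Δu/2)·[v(u_0) + 2v(u_1) + ... + 2v(u_{6}) + v(u_7)].
Sum = -28.125.

-28.125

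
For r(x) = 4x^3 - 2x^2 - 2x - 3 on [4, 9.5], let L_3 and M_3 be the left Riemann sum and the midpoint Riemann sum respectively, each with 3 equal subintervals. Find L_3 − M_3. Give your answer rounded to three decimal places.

L_3 ≈ 4749.96296.
M_3 ≈ 7147.69560.
L_3 − M_3 ≈ -2397.733.

-2397.733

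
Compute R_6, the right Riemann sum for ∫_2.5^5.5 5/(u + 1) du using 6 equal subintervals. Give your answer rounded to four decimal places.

2.9364

Δu = (5.5 − 2.5)/6 = 0.5.
Right endpoints: 3, 3.5, 4, 4.5, 5, 5.5.
f(3) = 1.25, f(3.5) = 10/9, f(4) = 1, f(4.5) = 10/11, f(5) = 5/6, f(5.5) = 10/13.
Sum = Δu · [f(3) + f(3.5) + f(4) + ...].
Sum ≈ 2.9364.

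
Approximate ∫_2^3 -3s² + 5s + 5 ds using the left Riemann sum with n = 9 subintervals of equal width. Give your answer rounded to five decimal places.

-0.95062

Δs = (3 − 2)/9 = 1/9.
Left endpoints: 2, 19/9, 20/9, 7/3, 22/9, 23/9, 8/3, 25/9, 26/9.
f(2) = 3, f(19/9) = 59/27, f(20/9) = 35/27, f(7/3) = 1/3, f(22/9) = -19/27, f(23/9) = -49/27, f(8/3) = -3, f(25/9) = -115/27, f(26/9) = -151/27.
Sum = Δs · [f(2) + f(19/9) + f(20/9) + ...].
Sum ≈ -0.95062.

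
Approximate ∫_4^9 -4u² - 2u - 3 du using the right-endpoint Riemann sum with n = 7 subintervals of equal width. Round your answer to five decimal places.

Δu = (9 − 4)/7 = 5/7.
Right endpoints: 33/7, 38/7, 43/7, 48/7, 53/7, 58/7, 9.
f(33/7) = -4965/49, f(38/7) = -6455/49, f(43/7) = -8145/49, f(48/7) = -10035/49, f(53/7) = -12125/49, f(58/7) = -14415/49, f(9) = -345.
Sum = Δu · [f(33/7) + f(38/7) + f(43/7) + ...].
Sum ≈ -1064.79592.

-1064.79592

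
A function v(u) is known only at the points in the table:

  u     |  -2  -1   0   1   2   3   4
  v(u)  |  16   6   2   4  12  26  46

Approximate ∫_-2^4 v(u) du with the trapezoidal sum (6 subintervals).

Δu = 1.
T_6 = (1/2)·[16 + 2·6 + 2·2 + 2·4 + 2·12 + 2·26 + 46] = 81.

81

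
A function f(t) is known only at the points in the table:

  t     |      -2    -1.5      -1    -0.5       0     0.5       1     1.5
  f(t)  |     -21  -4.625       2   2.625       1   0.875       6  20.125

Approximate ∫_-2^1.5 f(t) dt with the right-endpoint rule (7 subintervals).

14

Δt = 0.5.
Sum = 0.5·[(-4.625) + 2 + 2.625 + 1 + 0.875 + 6 + 20.125] = 14.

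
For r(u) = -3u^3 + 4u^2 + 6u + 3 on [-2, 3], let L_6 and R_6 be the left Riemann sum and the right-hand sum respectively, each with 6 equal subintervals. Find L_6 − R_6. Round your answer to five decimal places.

L_6 ≈ 50.5439815.
R_6 ≈ 4.7106481.
L_6 − R_6 ≈ 45.83333.

45.83333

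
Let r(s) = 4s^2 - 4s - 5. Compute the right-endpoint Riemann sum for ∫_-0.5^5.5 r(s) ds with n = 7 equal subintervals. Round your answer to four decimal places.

176.0816

Δs = (5.5 − (-0.5))/7 = 6/7.
Right endpoints: 5/14, 17/14, 29/14, 41/14, 53/14, 65/14, 5.5.
r(5/14) = -290/49, r(17/14) = -194/49, r(29/14) = 190/49, r(41/14) = 862/49, r(53/14) = 1822/49, r(65/14) = 3070/49, r(5.5) = 94.
Sum = Δs · [r(5/14) + r(17/14) + r(29/14) + ...].
Sum ≈ 176.0816.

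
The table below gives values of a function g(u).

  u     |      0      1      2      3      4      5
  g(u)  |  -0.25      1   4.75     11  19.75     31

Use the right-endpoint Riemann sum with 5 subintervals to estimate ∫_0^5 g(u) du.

Δu = 1.
Sum = 1·[1 + 4.75 + 11 + 19.75 + 31] = 67.5.

67.5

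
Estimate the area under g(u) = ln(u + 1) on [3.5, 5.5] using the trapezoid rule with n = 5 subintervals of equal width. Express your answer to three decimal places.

3.397

Δu = (5.5 − 3.5)/5 = 0.4.
g(3.5) ≈ 1.504, g(3.9) ≈ 1.589, g(4.3) ≈ 1.668, g(4.7) ≈ 1.740, g(5.1) ≈ 1.808, g(5.5) ≈ 1.872.
T_5 = (Δu/2)·[g(u_0) + 2g(u_1) + ... + 2g(u_{4}) + g(u_5)].
Sum ≈ 3.397.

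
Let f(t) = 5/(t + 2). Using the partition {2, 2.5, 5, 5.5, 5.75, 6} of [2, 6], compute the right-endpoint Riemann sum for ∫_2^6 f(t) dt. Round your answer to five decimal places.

2.99214

Subinterval widths: 0.5, 2.5, 0.5, 0.25, 0.25.
Right endpoints: 2.5, 5, 5.5, 5.75, 6.
f(2.5) = 10/9, f(5) = 5/7, f(5.5) = 2/3, f(5.75) = 20/31, f(6) = 0.625.
Sum = Σ Δt_i · f(t_i).
Sum ≈ 2.99214.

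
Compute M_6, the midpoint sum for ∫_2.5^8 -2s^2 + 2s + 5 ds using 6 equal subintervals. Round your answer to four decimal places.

-244.8964

Δs = (8 − 2.5)/6 = 11/12.
Midpoints: 71/24, 3.875, 115/24, 137/24, 6.625, 181/24.
f(71/24) = -1897/288, f(3.875) = -17.28125, f(115/24) = -9025/288, f(137/24) = -14041/288, f(6.625) = -69.53125, f(181/24) = -26977/288.
Sum = Δs · [f(71/24) + f(3.875) + f(115/24) + ...].
Sum ≈ -244.8964.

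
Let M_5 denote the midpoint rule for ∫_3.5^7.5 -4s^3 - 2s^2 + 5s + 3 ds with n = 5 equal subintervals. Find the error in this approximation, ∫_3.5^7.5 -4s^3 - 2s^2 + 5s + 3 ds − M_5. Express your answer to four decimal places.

-14.5067

Exact integral: ∫_3.5^7.5 f(s) ds ≈ -3144.666667.
M_5 = -3130.16.
Error ≈ -3144.666667 − (-3130.16) ≈ -14.5067.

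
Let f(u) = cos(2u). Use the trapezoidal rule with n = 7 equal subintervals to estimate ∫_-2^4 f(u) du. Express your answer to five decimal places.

Δu = (4 − (-2))/7 = 6/7.
f(-2) ≈ -0.65364, f(-8/7) ≈ -0.65556, f(-2/7) ≈ 0.84113, f(4/7) ≈ 0.41500, f(10/7) ≈ -0.95982, f(16/7) ≈ -0.14049, f(22/7) ≈ 1.00000, f(4) ≈ -0.14550.
T_7 = (Δu/2)·[f(u_0) + 2f(u_1) + ... + 2f(u_{6}) + f(u_7)].
Sum ≈ 0.08630.

0.08630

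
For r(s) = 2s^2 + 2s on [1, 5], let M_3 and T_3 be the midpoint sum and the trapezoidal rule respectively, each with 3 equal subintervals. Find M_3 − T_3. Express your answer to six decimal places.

-3.555556

M_3 ≈ 105.48148148.
T_3 ≈ 109.03703704.
M_3 − T_3 ≈ -3.555556.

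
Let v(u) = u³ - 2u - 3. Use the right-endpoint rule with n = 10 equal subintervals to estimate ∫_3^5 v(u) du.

123.56

Δu = (5 − 3)/10 = 0.2.
Right endpoints: 3.2, 3.4, 3.6, 3.8, 4, 4.2, 4.4, 4.6, 4.8, 5.
v(3.2) = 23.368, v(3.4) = 29.504, v(3.6) = 36.456, v(3.8) = 44.272, v(4) = 53, v(4.2) = 62.688, v(4.4) = 73.384, v(4.6) = 85.136, v(4.8) = 97.992, v(5) = 112.
Sum = Δu · [v(3.2) + v(3.4) + v(3.6) + ...].
Sum = 123.56.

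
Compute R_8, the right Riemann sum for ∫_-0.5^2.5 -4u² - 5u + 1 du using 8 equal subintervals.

Δu = (2.5 − (-0.5))/8 = 0.375.
Right endpoints: -0.125, 0.25, 0.625, 1, 1.375, 1.75, 2.125, 2.5.
f(-0.125) = 1.5625, f(0.25) = -0.5, f(0.625) = -3.6875, f(1) = -8, f(1.375) = -13.4375, f(1.75) = -20, f(2.125) = -27.6875, f(2.5) = -36.5.
Sum = Δu · [f(-0.125) + f(0.25) + f(0.625) + ...].
Sum = -40.59375.

-40.59375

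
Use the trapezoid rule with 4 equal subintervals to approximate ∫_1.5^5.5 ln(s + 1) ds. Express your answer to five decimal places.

Δs = (5.5 − 1.5)/4 = 1.
f(1.5) ≈ 0.91629, f(2.5) ≈ 1.25276, f(3.5) ≈ 1.50408, f(4.5) ≈ 1.70475, f(5.5) ≈ 1.87180.
T_4 = (Δs/2)·[f(s_0) + 2f(s_1) + 2f(s_2) + 2f(s_3) + f(s_4)].
Sum ≈ 5.85563.

5.85563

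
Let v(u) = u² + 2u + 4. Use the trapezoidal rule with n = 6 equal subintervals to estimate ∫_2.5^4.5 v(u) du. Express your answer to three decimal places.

47.204

Δu = (4.5 − 2.5)/6 = 1/3.
v(2.5) = 15.25, v(17/6) = 637/36, v(19/6) = 733/36, v(3.5) = 23.25, v(23/6) = 949/36, v(25/6) = 1069/36, v(4.5) = 33.25.
T_6 = (Δu/2)·[v(u_0) + 2v(u_1) + ... + 2v(u_{5}) + v(u_6)].
Sum ≈ 47.204.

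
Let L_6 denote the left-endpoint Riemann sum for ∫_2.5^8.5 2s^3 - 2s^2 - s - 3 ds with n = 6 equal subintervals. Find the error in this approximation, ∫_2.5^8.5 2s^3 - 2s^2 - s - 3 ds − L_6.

498.5

Exact integral: ∫_2.5^8.5 f(s) ds = 2140.5.
L_6 = 1642.
Error = 2140.5 − 1642 = 498.5.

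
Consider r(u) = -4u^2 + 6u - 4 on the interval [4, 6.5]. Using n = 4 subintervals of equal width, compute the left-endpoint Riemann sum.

Δu = (6.5 − 4)/4 = 0.625.
Left endpoints: 4, 4.625, 5.25, 5.875.
r(4) = -44, r(4.625) = -61.8125, r(5.25) = -82.75, r(5.875) = -106.8125.
Sum = Δu · [r(4) + r(4.625) + r(5.25) + r(5.875)].
Sum = -184.609375.

-184.609375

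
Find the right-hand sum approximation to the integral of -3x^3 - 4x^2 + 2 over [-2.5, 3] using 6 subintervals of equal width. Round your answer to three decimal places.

Δx = (3 − (-2.5))/6 = 11/12.
Right endpoints: -19/12, -2/3, 0.25, 7/6, 25/12, 3.
f(-19/12) = 745/192, f(-2/3) = 10/9, f(0.25) = 1.703125, f(7/6) = -197/24, f(25/12) = -24473/576, f(3) = -115.
Sum = Δx · [f(-19/12) + f(-2/3) + f(0.25) + ...].
Sum ≈ -145.752.

-145.752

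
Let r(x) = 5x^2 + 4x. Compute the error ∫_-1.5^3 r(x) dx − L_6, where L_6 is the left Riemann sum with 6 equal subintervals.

Exact integral: ∫_-1.5^3 r(x) dx = 64.125.
L_6 = 46.828125.
Error = 64.125 − 46.828125 = 17.296875.

17.296875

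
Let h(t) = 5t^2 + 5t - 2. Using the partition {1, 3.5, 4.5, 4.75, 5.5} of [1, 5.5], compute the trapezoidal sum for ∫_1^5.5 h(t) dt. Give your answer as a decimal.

353.96875

Subinterval widths: 2.5, 1, 0.25, 0.75.
h(1) = 8, h(3.5) = 76.75, h(4.5) = 121.75, h(4.75) = 134.5625, h(5.5) = 176.75.
On each subinterval the trapezoid contributes (Δt_i/2)·[h(t_{i-1}) + h(t_i)].
Sum = 353.96875.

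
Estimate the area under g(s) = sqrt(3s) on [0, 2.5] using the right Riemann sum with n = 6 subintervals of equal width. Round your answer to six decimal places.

Δs = (2.5 − 0)/6 = 5/12.
Right endpoints: 5/12, 5/6, 1.25, 5/3, 25/12, 2.5.
g(5/12) ≈ 1.118034, g(5/6) ≈ 1.581139, g(1.25) ≈ 1.936492, g(5/3) ≈ 2.236068, g(25/12) ≈ 2.500000, g(2.5) ≈ 2.738613.
Sum = Δs · [g(5/12) + g(5/6) + g(1.25) + ...].
Sum ≈ 5.045977.

5.045977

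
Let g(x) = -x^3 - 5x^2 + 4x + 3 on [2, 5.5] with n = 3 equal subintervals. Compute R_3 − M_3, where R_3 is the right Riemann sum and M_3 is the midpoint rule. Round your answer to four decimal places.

R_3 ≈ -599.407407.
M_3 ≈ -419.272859.
R_3 − M_3 ≈ -180.1345.

-180.1345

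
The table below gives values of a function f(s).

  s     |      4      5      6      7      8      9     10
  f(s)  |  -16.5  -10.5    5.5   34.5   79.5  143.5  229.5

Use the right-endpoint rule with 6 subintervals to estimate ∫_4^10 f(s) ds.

482

Δs = 1.
Sum = 1·[(-10.5) + 5.5 + 34.5 + 79.5 + 143.5 + 229.5] = 482.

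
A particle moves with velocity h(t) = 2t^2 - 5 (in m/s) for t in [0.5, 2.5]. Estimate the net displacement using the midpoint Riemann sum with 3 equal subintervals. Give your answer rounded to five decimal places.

Δt = (2.5 − 0.5)/3 = 2/3.
Midpoints: 5/6, 1.5, 13/6.
h(5/6) = -65/18, h(1.5) = -0.5, h(13/6) = 79/18.
Sum = Δt · [h(5/6) + h(1.5) + h(13/6)].
Sum ≈ 0.18519.

0.18519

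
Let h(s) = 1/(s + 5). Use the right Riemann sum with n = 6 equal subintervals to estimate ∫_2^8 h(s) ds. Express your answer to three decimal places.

Δs = (8 − 2)/6 = 1.
Right endpoints: 3, 4, 5, 6, 7, 8.
h(3) = 0.125, h(4) = 1/9, h(5) = 0.1, h(6) = 1/11, h(7) = 1/12, h(8) = 1/13.
Sum = Δs · [h(3) + h(4) + h(5) + ...].
Sum ≈ 0.587.

0.587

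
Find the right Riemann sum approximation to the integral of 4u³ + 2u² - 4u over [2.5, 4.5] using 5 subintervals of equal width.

Δu = (4.5 − 2.5)/5 = 0.4.
Right endpoints: 2.9, 3.3, 3.7, 4.1, 4.5.
f(2.9) = 102.776, f(3.3) = 152.328, f(3.7) = 215.192, f(4.1) = 292.904, f(4.5) = 387.
Sum = Δu · [f(2.9) + f(3.3) + f(3.7) + f(4.1) + f(4.5)].
Sum = 460.08.

460.08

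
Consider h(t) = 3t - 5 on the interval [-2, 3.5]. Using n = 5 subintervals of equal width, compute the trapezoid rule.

Δt = (3.5 − (-2))/5 = 1.1.
h(-2) = -11, h(-0.9) = -7.7, h(0.2) = -4.4, h(1.3) = -1.1, h(2.4) = 2.2, h(3.5) = 5.5.
T_5 = (Δt/2)·[h(t_0) + 2h(t_1) + ... + 2h(t_{4}) + h(t_5)].
Sum = -15.125.

-15.125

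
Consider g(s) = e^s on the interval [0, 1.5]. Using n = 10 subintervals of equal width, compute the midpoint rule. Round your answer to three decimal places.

3.478

Δs = (1.5 − 0)/10 = 0.15.
Midpoints: 0.075, 0.225, 0.375, 0.525, 0.675, 0.825, 0.975, 1.125, 1.275, 1.425.
g(0.075) ≈ 1.078, g(0.225) ≈ 1.252, g(0.375) ≈ 1.455, g(0.525) ≈ 1.690, g(0.675) ≈ 1.964, g(0.825) ≈ 2.282, g(0.975) ≈ 2.651, g(1.125) ≈ 3.080, g(1.275) ≈ 3.579, g(1.425) ≈ 4.158.
Sum = Δs · [g(0.075) + g(0.225) + g(0.375) + ...].
Sum ≈ 3.478.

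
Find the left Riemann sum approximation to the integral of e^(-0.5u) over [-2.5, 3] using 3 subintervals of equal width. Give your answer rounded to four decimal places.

Δu = (3 − (-2.5))/3 = 11/6.
Left endpoints: -2.5, -2/3, 7/6.
f(-2.5) ≈ 3.4903, f(-2/3) ≈ 1.3956, f(7/6) ≈ 0.5580.
Sum = Δu · [f(-2.5) + f(-2/3) + f(7/6)].
Sum ≈ 9.9806.

9.9806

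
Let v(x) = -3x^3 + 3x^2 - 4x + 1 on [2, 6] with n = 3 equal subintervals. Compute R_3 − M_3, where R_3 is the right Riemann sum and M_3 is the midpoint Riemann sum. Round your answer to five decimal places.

-421.33333

R_3 ≈ -1213.7777778.
M_3 ≈ -792.4444444.
R_3 − M_3 ≈ -421.33333.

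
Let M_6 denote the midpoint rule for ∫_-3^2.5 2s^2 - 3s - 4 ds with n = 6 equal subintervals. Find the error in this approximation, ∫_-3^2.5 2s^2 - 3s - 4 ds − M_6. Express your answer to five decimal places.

0.77025

Exact integral: ∫_-3^2.5 f(s) ds ≈ 10.5416667.
M_6 ≈ 9.7714120.
Error ≈ 10.5416667 − 9.7714120 ≈ 0.77025.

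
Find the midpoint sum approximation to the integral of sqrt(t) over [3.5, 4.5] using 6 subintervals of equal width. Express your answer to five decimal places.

1.99873

Δt = (4.5 − 3.5)/6 = 1/6.
Midpoints: 43/12, 3.75, 47/12, 49/12, 4.25, 53/12.
f(43/12) ≈ 1.89297, f(3.75) ≈ 1.93649, f(47/12) ≈ 1.97906, f(49/12) ≈ 2.02073, f(4.25) ≈ 2.06155, f(53/12) ≈ 2.10159.
Sum = Δt · [f(43/12) + f(3.75) + f(47/12) + ...].
Sum ≈ 1.99873.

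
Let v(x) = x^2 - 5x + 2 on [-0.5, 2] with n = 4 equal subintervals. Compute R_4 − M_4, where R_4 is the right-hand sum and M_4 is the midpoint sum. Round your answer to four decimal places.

-2.4902

R_4 = -4.23828125.
M_4 ≈ -1.748047.
R_4 − M_4 ≈ -2.4902.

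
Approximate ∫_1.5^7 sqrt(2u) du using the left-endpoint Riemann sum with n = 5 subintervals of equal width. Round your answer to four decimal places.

14.5928

Δu = (7 − 1.5)/5 = 1.1.
Left endpoints: 1.5, 2.6, 3.7, 4.8, 5.9.
f(1.5) ≈ 1.7321, f(2.6) ≈ 2.2804, f(3.7) ≈ 2.7203, f(4.8) ≈ 3.0984, f(5.9) ≈ 3.4351.
Sum = Δu · [f(1.5) + f(2.6) + f(3.7) + f(4.8) + f(5.9)].
Sum ≈ 14.5928.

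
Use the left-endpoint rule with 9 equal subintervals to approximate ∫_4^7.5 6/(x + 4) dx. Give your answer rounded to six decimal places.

Δx = (7.5 − 4)/9 = 7/18.
Left endpoints: 4, 79/18, 43/9, 31/6, 50/9, 107/18, 19/3, 121/18, 64/9.
f(4) = 0.75, f(79/18) = 108/151, f(43/9) = 54/79, f(31/6) = 36/55, f(50/9) = 27/43, f(107/18) = 108/179, f(19/3) = 18/31, f(121/18) = 108/193, f(64/9) = 0.54.
Sum = Δx · [f(4) + f(79/18) + f(43/9) + ...].
Sum ≈ 2.222427.

2.222427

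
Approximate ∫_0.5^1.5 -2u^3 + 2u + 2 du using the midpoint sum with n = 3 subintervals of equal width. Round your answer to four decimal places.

1.5556

Δu = (1.5 − 0.5)/3 = 1/3.
Midpoints: 2/3, 1, 4/3.
f(2/3) = 74/27, f(1) = 2, f(4/3) = -2/27.
Sum = Δu · [f(2/3) + f(1) + f(4/3)].
Sum ≈ 1.5556.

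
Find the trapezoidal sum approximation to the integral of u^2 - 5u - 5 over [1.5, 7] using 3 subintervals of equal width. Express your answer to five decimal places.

-28.08565

Δu = (7 − 1.5)/3 = 11/6.
f(1.5) = -10.25, f(10/3) = -95/9, f(31/6) = -149/36, f(7) = 9.
T_3 = (Δu/2)·[f(u_0) + 2f(u_1) + 2f(u_2) + f(u_3)].
Sum ≈ -28.08565.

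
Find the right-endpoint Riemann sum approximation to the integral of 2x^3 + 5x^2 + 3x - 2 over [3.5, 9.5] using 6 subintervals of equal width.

Δx = (9.5 − 3.5)/6 = 1.
Right endpoints: 4.5, 5.5, 6.5, 7.5, 8.5, 9.5.
f(4.5) = 295, f(5.5) = 498.5, f(6.5) = 778, f(7.5) = 1145.5, f(8.5) = 1613, f(9.5) = 2192.5.
Sum = Δx · [f(4.5) + f(5.5) + f(6.5) + ...].
Sum = 6522.5.

6522.5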